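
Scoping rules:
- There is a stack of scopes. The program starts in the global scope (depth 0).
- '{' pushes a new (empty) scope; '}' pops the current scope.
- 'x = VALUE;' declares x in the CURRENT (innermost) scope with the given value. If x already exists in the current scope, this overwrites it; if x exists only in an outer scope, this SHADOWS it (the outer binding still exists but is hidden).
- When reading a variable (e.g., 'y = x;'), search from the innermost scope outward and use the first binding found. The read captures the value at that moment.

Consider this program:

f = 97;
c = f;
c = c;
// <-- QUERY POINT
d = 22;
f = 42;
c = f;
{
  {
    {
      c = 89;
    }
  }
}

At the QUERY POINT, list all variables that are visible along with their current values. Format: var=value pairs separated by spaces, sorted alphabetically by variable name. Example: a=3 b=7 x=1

Answer: c=97 f=97

Derivation:
Step 1: declare f=97 at depth 0
Step 2: declare c=(read f)=97 at depth 0
Step 3: declare c=(read c)=97 at depth 0
Visible at query point: c=97 f=97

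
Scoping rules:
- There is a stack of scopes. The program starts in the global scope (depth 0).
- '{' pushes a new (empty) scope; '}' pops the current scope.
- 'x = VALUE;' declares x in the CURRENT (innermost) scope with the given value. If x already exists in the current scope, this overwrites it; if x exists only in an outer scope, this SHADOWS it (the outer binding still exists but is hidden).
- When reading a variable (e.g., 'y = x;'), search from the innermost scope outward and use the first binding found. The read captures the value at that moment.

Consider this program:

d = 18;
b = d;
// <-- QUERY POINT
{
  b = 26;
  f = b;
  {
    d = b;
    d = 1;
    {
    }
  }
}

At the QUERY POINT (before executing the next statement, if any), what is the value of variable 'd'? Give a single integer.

Answer: 18

Derivation:
Step 1: declare d=18 at depth 0
Step 2: declare b=(read d)=18 at depth 0
Visible at query point: b=18 d=18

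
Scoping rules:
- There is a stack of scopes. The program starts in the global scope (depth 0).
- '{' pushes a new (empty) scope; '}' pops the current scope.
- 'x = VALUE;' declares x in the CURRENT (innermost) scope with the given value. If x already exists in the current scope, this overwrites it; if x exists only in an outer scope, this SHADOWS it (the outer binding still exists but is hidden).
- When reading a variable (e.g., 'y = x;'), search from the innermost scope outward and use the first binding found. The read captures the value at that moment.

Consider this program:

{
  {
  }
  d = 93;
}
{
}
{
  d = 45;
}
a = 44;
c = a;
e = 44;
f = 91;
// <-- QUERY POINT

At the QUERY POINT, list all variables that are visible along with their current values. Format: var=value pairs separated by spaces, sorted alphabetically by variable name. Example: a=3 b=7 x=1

Answer: a=44 c=44 e=44 f=91

Derivation:
Step 1: enter scope (depth=1)
Step 2: enter scope (depth=2)
Step 3: exit scope (depth=1)
Step 4: declare d=93 at depth 1
Step 5: exit scope (depth=0)
Step 6: enter scope (depth=1)
Step 7: exit scope (depth=0)
Step 8: enter scope (depth=1)
Step 9: declare d=45 at depth 1
Step 10: exit scope (depth=0)
Step 11: declare a=44 at depth 0
Step 12: declare c=(read a)=44 at depth 0
Step 13: declare e=44 at depth 0
Step 14: declare f=91 at depth 0
Visible at query point: a=44 c=44 e=44 f=91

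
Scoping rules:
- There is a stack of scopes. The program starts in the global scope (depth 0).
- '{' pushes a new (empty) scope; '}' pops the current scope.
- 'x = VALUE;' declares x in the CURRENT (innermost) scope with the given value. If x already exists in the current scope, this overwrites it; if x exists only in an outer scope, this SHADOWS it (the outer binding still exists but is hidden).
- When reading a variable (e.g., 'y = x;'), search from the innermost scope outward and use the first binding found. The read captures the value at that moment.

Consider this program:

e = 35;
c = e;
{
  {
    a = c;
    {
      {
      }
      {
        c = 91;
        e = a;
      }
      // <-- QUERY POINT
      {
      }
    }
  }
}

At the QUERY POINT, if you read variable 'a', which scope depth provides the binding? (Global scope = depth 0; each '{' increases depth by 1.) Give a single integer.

Step 1: declare e=35 at depth 0
Step 2: declare c=(read e)=35 at depth 0
Step 3: enter scope (depth=1)
Step 4: enter scope (depth=2)
Step 5: declare a=(read c)=35 at depth 2
Step 6: enter scope (depth=3)
Step 7: enter scope (depth=4)
Step 8: exit scope (depth=3)
Step 9: enter scope (depth=4)
Step 10: declare c=91 at depth 4
Step 11: declare e=(read a)=35 at depth 4
Step 12: exit scope (depth=3)
Visible at query point: a=35 c=35 e=35

Answer: 2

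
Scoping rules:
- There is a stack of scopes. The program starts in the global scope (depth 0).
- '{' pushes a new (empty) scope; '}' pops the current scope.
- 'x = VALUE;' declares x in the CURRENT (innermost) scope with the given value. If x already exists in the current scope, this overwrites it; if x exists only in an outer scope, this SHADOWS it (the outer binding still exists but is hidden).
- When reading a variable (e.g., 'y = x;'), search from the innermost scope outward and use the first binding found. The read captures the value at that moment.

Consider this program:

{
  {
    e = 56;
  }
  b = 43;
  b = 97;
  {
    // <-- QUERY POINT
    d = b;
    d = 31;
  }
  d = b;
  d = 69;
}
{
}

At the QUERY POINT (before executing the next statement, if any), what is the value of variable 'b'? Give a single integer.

Answer: 97

Derivation:
Step 1: enter scope (depth=1)
Step 2: enter scope (depth=2)
Step 3: declare e=56 at depth 2
Step 4: exit scope (depth=1)
Step 5: declare b=43 at depth 1
Step 6: declare b=97 at depth 1
Step 7: enter scope (depth=2)
Visible at query point: b=97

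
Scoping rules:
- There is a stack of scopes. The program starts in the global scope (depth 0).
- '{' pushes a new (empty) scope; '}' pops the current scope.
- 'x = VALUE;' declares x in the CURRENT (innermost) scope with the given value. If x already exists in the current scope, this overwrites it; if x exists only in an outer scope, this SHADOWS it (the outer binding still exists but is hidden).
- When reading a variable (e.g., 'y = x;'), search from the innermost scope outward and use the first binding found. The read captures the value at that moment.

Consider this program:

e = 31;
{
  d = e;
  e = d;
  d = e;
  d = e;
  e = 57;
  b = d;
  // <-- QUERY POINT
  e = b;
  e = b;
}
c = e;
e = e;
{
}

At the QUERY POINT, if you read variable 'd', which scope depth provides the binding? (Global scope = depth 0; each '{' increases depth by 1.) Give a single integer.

Answer: 1

Derivation:
Step 1: declare e=31 at depth 0
Step 2: enter scope (depth=1)
Step 3: declare d=(read e)=31 at depth 1
Step 4: declare e=(read d)=31 at depth 1
Step 5: declare d=(read e)=31 at depth 1
Step 6: declare d=(read e)=31 at depth 1
Step 7: declare e=57 at depth 1
Step 8: declare b=(read d)=31 at depth 1
Visible at query point: b=31 d=31 e=57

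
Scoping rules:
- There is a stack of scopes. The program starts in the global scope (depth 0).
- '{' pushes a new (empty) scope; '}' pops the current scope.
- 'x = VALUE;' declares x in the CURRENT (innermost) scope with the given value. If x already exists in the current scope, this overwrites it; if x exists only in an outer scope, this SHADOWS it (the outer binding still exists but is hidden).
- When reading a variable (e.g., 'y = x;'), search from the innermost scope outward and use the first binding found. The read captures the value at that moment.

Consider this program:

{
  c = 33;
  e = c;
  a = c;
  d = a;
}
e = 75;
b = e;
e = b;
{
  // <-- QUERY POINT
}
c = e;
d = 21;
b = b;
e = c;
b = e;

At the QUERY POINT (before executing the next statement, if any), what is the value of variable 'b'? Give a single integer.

Step 1: enter scope (depth=1)
Step 2: declare c=33 at depth 1
Step 3: declare e=(read c)=33 at depth 1
Step 4: declare a=(read c)=33 at depth 1
Step 5: declare d=(read a)=33 at depth 1
Step 6: exit scope (depth=0)
Step 7: declare e=75 at depth 0
Step 8: declare b=(read e)=75 at depth 0
Step 9: declare e=(read b)=75 at depth 0
Step 10: enter scope (depth=1)
Visible at query point: b=75 e=75

Answer: 75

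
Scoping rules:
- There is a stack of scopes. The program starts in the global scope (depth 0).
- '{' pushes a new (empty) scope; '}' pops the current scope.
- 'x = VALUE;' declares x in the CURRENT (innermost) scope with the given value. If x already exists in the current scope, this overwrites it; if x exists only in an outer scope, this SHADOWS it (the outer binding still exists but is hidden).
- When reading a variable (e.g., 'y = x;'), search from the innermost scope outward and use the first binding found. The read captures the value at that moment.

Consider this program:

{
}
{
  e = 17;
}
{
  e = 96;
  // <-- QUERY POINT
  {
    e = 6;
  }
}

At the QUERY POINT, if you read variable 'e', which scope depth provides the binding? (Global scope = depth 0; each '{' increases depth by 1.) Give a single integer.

Answer: 1

Derivation:
Step 1: enter scope (depth=1)
Step 2: exit scope (depth=0)
Step 3: enter scope (depth=1)
Step 4: declare e=17 at depth 1
Step 5: exit scope (depth=0)
Step 6: enter scope (depth=1)
Step 7: declare e=96 at depth 1
Visible at query point: e=96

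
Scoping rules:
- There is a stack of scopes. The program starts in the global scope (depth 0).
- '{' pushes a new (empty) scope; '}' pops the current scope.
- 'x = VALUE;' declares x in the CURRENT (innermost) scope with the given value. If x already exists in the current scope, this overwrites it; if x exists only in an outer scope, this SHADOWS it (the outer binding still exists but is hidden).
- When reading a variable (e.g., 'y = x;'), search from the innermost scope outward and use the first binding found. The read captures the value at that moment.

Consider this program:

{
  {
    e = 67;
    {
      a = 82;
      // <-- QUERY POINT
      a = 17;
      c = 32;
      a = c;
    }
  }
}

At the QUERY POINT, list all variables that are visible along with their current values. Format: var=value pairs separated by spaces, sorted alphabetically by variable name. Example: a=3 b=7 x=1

Answer: a=82 e=67

Derivation:
Step 1: enter scope (depth=1)
Step 2: enter scope (depth=2)
Step 3: declare e=67 at depth 2
Step 4: enter scope (depth=3)
Step 5: declare a=82 at depth 3
Visible at query point: a=82 e=67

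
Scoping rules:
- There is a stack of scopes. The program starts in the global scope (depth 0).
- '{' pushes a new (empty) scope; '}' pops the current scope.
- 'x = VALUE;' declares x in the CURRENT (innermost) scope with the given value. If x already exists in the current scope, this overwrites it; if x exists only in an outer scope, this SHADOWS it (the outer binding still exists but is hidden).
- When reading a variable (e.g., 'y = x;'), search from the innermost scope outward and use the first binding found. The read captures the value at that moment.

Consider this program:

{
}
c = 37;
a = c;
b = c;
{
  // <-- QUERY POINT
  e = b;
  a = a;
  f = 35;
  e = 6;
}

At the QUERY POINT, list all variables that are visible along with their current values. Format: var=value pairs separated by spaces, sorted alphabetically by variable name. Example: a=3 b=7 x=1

Answer: a=37 b=37 c=37

Derivation:
Step 1: enter scope (depth=1)
Step 2: exit scope (depth=0)
Step 3: declare c=37 at depth 0
Step 4: declare a=(read c)=37 at depth 0
Step 5: declare b=(read c)=37 at depth 0
Step 6: enter scope (depth=1)
Visible at query point: a=37 b=37 c=37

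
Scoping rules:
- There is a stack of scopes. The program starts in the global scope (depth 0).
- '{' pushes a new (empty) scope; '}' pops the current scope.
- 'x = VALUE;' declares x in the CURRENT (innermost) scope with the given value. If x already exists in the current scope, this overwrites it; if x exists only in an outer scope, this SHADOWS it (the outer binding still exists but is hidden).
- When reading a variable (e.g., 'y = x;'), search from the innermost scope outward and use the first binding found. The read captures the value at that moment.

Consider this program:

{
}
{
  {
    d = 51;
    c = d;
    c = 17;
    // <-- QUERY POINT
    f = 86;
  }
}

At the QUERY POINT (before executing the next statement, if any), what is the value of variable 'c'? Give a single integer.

Answer: 17

Derivation:
Step 1: enter scope (depth=1)
Step 2: exit scope (depth=0)
Step 3: enter scope (depth=1)
Step 4: enter scope (depth=2)
Step 5: declare d=51 at depth 2
Step 6: declare c=(read d)=51 at depth 2
Step 7: declare c=17 at depth 2
Visible at query point: c=17 d=51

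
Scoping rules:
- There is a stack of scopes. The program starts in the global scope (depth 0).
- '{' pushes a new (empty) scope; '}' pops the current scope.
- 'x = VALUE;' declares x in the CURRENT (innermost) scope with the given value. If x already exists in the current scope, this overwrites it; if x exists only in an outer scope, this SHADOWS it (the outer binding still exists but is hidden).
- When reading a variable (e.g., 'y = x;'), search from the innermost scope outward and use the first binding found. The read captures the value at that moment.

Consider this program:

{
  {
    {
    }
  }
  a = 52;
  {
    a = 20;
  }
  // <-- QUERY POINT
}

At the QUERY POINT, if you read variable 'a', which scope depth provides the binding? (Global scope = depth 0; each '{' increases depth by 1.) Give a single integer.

Step 1: enter scope (depth=1)
Step 2: enter scope (depth=2)
Step 3: enter scope (depth=3)
Step 4: exit scope (depth=2)
Step 5: exit scope (depth=1)
Step 6: declare a=52 at depth 1
Step 7: enter scope (depth=2)
Step 8: declare a=20 at depth 2
Step 9: exit scope (depth=1)
Visible at query point: a=52

Answer: 1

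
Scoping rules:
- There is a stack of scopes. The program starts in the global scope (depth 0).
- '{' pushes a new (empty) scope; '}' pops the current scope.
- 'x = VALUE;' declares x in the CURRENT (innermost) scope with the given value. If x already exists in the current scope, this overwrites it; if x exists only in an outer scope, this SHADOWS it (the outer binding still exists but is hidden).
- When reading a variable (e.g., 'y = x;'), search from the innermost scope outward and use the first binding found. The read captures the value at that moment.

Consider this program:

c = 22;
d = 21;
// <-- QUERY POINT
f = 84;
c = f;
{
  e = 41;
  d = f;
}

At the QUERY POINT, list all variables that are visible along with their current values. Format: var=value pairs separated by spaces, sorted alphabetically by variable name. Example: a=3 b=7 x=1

Step 1: declare c=22 at depth 0
Step 2: declare d=21 at depth 0
Visible at query point: c=22 d=21

Answer: c=22 d=21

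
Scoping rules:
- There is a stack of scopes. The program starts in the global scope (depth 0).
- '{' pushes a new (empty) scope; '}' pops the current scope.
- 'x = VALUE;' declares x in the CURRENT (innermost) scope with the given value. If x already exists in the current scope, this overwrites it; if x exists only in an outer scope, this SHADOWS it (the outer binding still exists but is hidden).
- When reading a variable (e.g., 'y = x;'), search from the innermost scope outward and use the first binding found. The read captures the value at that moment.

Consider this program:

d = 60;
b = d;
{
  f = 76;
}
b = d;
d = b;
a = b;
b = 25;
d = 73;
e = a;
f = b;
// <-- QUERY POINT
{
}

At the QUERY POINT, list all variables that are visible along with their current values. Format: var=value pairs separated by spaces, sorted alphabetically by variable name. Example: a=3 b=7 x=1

Step 1: declare d=60 at depth 0
Step 2: declare b=(read d)=60 at depth 0
Step 3: enter scope (depth=1)
Step 4: declare f=76 at depth 1
Step 5: exit scope (depth=0)
Step 6: declare b=(read d)=60 at depth 0
Step 7: declare d=(read b)=60 at depth 0
Step 8: declare a=(read b)=60 at depth 0
Step 9: declare b=25 at depth 0
Step 10: declare d=73 at depth 0
Step 11: declare e=(read a)=60 at depth 0
Step 12: declare f=(read b)=25 at depth 0
Visible at query point: a=60 b=25 d=73 e=60 f=25

Answer: a=60 b=25 d=73 e=60 f=25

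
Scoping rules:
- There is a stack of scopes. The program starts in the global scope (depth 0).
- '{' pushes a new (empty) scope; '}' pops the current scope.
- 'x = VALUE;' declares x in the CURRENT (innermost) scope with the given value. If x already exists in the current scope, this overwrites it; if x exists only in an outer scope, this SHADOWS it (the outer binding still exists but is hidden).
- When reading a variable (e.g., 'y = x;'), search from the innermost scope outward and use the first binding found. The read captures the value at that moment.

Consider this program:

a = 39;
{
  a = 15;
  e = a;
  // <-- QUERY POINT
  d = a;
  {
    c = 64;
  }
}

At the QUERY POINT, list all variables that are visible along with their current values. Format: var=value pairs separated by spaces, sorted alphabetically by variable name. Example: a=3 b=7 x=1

Step 1: declare a=39 at depth 0
Step 2: enter scope (depth=1)
Step 3: declare a=15 at depth 1
Step 4: declare e=(read a)=15 at depth 1
Visible at query point: a=15 e=15

Answer: a=15 e=15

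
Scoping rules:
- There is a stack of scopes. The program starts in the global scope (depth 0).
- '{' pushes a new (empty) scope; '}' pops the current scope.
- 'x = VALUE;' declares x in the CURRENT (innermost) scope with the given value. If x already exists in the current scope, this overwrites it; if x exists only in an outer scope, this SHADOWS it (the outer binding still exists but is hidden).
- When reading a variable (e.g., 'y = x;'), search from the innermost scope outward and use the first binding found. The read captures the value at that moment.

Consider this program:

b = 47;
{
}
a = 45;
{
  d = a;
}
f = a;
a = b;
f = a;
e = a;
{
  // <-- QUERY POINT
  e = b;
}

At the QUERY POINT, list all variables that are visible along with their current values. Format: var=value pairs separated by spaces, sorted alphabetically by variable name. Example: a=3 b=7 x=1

Step 1: declare b=47 at depth 0
Step 2: enter scope (depth=1)
Step 3: exit scope (depth=0)
Step 4: declare a=45 at depth 0
Step 5: enter scope (depth=1)
Step 6: declare d=(read a)=45 at depth 1
Step 7: exit scope (depth=0)
Step 8: declare f=(read a)=45 at depth 0
Step 9: declare a=(read b)=47 at depth 0
Step 10: declare f=(read a)=47 at depth 0
Step 11: declare e=(read a)=47 at depth 0
Step 12: enter scope (depth=1)
Visible at query point: a=47 b=47 e=47 f=47

Answer: a=47 b=47 e=47 f=47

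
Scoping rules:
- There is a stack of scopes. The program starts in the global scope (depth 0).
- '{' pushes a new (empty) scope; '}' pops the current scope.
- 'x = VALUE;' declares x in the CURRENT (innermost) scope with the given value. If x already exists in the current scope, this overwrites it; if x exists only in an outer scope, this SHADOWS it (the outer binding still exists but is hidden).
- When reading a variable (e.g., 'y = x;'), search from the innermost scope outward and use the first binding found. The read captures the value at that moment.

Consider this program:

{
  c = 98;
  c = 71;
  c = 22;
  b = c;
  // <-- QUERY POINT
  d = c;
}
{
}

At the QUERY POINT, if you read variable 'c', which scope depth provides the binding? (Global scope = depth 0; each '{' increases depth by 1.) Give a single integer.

Step 1: enter scope (depth=1)
Step 2: declare c=98 at depth 1
Step 3: declare c=71 at depth 1
Step 4: declare c=22 at depth 1
Step 5: declare b=(read c)=22 at depth 1
Visible at query point: b=22 c=22

Answer: 1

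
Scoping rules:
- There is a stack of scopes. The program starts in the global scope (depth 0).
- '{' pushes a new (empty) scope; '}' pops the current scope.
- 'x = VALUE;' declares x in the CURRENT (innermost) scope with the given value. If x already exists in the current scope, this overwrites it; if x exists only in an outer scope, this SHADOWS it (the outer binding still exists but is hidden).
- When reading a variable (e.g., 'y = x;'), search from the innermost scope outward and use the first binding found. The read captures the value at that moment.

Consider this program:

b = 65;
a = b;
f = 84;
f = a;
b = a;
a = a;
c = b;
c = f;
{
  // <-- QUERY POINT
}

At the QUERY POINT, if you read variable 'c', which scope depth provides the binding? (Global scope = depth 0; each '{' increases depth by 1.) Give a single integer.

Answer: 0

Derivation:
Step 1: declare b=65 at depth 0
Step 2: declare a=(read b)=65 at depth 0
Step 3: declare f=84 at depth 0
Step 4: declare f=(read a)=65 at depth 0
Step 5: declare b=(read a)=65 at depth 0
Step 6: declare a=(read a)=65 at depth 0
Step 7: declare c=(read b)=65 at depth 0
Step 8: declare c=(read f)=65 at depth 0
Step 9: enter scope (depth=1)
Visible at query point: a=65 b=65 c=65 f=65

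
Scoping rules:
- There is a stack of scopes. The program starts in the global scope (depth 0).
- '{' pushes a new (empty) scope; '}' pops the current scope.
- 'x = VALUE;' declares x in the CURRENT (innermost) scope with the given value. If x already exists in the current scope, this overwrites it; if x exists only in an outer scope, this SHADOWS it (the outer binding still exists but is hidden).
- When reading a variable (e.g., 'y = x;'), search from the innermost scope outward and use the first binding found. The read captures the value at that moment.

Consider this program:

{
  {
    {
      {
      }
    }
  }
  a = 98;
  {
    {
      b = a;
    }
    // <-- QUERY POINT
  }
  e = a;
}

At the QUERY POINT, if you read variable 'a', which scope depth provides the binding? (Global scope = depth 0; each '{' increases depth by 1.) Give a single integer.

Step 1: enter scope (depth=1)
Step 2: enter scope (depth=2)
Step 3: enter scope (depth=3)
Step 4: enter scope (depth=4)
Step 5: exit scope (depth=3)
Step 6: exit scope (depth=2)
Step 7: exit scope (depth=1)
Step 8: declare a=98 at depth 1
Step 9: enter scope (depth=2)
Step 10: enter scope (depth=3)
Step 11: declare b=(read a)=98 at depth 3
Step 12: exit scope (depth=2)
Visible at query point: a=98

Answer: 1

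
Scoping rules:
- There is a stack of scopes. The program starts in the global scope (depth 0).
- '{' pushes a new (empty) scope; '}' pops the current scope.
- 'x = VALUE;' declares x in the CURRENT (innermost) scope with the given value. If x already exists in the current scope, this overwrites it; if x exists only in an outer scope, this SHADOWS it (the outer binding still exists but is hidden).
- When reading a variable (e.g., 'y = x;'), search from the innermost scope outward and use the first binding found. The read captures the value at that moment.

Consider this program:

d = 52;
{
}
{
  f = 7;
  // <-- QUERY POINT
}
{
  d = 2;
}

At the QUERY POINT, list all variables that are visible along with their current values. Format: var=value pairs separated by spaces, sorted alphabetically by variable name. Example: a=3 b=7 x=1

Step 1: declare d=52 at depth 0
Step 2: enter scope (depth=1)
Step 3: exit scope (depth=0)
Step 4: enter scope (depth=1)
Step 5: declare f=7 at depth 1
Visible at query point: d=52 f=7

Answer: d=52 f=7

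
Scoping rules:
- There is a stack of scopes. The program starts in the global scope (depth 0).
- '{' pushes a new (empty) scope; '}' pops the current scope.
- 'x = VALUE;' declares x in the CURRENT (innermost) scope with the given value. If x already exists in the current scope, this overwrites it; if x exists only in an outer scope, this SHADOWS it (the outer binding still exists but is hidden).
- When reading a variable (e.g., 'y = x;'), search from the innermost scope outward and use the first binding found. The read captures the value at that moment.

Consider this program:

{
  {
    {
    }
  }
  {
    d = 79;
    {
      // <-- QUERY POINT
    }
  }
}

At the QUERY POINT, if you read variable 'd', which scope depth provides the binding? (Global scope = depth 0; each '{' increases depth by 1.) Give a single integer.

Answer: 2

Derivation:
Step 1: enter scope (depth=1)
Step 2: enter scope (depth=2)
Step 3: enter scope (depth=3)
Step 4: exit scope (depth=2)
Step 5: exit scope (depth=1)
Step 6: enter scope (depth=2)
Step 7: declare d=79 at depth 2
Step 8: enter scope (depth=3)
Visible at query point: d=79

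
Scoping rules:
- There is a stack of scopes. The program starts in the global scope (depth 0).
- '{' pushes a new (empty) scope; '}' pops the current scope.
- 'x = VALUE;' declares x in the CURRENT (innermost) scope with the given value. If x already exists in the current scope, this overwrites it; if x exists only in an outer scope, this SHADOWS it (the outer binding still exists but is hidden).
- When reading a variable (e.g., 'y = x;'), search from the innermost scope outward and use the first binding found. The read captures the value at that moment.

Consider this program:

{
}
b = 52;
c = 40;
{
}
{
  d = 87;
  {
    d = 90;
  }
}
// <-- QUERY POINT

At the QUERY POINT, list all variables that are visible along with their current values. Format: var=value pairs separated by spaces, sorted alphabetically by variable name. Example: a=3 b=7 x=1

Step 1: enter scope (depth=1)
Step 2: exit scope (depth=0)
Step 3: declare b=52 at depth 0
Step 4: declare c=40 at depth 0
Step 5: enter scope (depth=1)
Step 6: exit scope (depth=0)
Step 7: enter scope (depth=1)
Step 8: declare d=87 at depth 1
Step 9: enter scope (depth=2)
Step 10: declare d=90 at depth 2
Step 11: exit scope (depth=1)
Step 12: exit scope (depth=0)
Visible at query point: b=52 c=40

Answer: b=52 c=40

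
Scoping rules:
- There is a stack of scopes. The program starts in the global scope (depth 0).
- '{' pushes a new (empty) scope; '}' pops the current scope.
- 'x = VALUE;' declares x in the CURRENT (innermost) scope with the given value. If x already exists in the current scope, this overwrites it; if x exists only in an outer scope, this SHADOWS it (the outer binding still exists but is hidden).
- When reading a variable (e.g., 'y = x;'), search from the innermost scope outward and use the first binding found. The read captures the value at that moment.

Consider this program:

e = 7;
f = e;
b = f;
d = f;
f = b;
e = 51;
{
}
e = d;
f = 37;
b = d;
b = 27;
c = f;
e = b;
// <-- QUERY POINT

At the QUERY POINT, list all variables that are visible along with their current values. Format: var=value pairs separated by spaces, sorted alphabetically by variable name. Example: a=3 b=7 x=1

Step 1: declare e=7 at depth 0
Step 2: declare f=(read e)=7 at depth 0
Step 3: declare b=(read f)=7 at depth 0
Step 4: declare d=(read f)=7 at depth 0
Step 5: declare f=(read b)=7 at depth 0
Step 6: declare e=51 at depth 0
Step 7: enter scope (depth=1)
Step 8: exit scope (depth=0)
Step 9: declare e=(read d)=7 at depth 0
Step 10: declare f=37 at depth 0
Step 11: declare b=(read d)=7 at depth 0
Step 12: declare b=27 at depth 0
Step 13: declare c=(read f)=37 at depth 0
Step 14: declare e=(read b)=27 at depth 0
Visible at query point: b=27 c=37 d=7 e=27 f=37

Answer: b=27 c=37 d=7 e=27 f=37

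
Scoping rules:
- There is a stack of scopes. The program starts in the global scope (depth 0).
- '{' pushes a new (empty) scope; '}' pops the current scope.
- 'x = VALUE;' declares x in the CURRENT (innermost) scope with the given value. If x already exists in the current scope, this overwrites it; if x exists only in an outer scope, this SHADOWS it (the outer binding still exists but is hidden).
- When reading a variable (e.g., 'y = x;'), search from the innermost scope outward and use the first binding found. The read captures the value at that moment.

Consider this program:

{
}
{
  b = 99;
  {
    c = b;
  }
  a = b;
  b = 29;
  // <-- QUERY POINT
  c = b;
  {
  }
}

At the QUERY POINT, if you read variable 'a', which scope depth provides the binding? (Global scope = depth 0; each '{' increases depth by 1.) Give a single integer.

Answer: 1

Derivation:
Step 1: enter scope (depth=1)
Step 2: exit scope (depth=0)
Step 3: enter scope (depth=1)
Step 4: declare b=99 at depth 1
Step 5: enter scope (depth=2)
Step 6: declare c=(read b)=99 at depth 2
Step 7: exit scope (depth=1)
Step 8: declare a=(read b)=99 at depth 1
Step 9: declare b=29 at depth 1
Visible at query point: a=99 b=29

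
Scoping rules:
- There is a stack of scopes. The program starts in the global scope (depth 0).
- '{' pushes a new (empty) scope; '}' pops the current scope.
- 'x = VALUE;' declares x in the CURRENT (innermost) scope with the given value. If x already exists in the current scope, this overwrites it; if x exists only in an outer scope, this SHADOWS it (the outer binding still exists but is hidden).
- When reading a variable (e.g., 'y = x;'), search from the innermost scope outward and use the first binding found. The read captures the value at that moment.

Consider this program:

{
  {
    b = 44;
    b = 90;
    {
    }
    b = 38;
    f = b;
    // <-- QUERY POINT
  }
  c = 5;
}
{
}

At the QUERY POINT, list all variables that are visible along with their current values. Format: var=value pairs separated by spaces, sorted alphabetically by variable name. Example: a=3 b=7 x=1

Step 1: enter scope (depth=1)
Step 2: enter scope (depth=2)
Step 3: declare b=44 at depth 2
Step 4: declare b=90 at depth 2
Step 5: enter scope (depth=3)
Step 6: exit scope (depth=2)
Step 7: declare b=38 at depth 2
Step 8: declare f=(read b)=38 at depth 2
Visible at query point: b=38 f=38

Answer: b=38 f=38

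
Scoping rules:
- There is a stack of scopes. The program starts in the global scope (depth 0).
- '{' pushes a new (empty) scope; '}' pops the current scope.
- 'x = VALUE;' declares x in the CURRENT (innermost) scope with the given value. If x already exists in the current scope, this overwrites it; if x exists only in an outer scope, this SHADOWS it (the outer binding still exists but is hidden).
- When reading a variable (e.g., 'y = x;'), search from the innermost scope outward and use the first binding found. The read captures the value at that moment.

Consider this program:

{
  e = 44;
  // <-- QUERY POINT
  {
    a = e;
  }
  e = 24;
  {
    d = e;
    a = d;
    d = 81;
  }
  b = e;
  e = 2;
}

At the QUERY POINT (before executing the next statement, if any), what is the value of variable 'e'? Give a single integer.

Answer: 44

Derivation:
Step 1: enter scope (depth=1)
Step 2: declare e=44 at depth 1
Visible at query point: e=44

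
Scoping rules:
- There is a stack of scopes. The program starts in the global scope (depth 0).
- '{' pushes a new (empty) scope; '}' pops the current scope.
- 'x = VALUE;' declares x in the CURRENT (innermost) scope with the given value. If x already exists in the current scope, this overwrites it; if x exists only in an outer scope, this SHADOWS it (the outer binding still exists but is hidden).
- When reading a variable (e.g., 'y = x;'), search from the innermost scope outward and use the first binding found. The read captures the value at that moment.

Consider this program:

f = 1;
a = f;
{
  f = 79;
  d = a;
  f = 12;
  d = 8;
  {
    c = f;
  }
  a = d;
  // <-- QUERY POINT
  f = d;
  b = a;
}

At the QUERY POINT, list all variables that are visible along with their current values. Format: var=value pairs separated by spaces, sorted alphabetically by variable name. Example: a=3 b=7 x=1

Answer: a=8 d=8 f=12

Derivation:
Step 1: declare f=1 at depth 0
Step 2: declare a=(read f)=1 at depth 0
Step 3: enter scope (depth=1)
Step 4: declare f=79 at depth 1
Step 5: declare d=(read a)=1 at depth 1
Step 6: declare f=12 at depth 1
Step 7: declare d=8 at depth 1
Step 8: enter scope (depth=2)
Step 9: declare c=(read f)=12 at depth 2
Step 10: exit scope (depth=1)
Step 11: declare a=(read d)=8 at depth 1
Visible at query point: a=8 d=8 f=12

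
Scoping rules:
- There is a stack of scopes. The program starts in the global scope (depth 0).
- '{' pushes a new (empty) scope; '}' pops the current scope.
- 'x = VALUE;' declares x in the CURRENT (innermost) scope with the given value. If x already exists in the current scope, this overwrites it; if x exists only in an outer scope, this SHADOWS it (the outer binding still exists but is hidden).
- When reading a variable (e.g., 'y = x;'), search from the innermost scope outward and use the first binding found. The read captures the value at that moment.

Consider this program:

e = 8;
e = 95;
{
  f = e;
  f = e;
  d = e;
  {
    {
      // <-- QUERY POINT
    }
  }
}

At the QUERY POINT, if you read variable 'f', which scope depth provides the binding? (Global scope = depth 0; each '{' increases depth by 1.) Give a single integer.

Step 1: declare e=8 at depth 0
Step 2: declare e=95 at depth 0
Step 3: enter scope (depth=1)
Step 4: declare f=(read e)=95 at depth 1
Step 5: declare f=(read e)=95 at depth 1
Step 6: declare d=(read e)=95 at depth 1
Step 7: enter scope (depth=2)
Step 8: enter scope (depth=3)
Visible at query point: d=95 e=95 f=95

Answer: 1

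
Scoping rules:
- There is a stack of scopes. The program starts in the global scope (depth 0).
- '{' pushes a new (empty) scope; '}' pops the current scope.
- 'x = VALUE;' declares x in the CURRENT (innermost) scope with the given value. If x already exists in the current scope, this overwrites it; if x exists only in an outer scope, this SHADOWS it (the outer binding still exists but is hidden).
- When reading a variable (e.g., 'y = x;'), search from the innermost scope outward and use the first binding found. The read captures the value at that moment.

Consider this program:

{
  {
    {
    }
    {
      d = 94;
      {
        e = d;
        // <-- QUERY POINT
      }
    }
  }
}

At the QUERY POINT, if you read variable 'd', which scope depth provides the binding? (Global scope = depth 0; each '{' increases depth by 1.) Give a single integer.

Step 1: enter scope (depth=1)
Step 2: enter scope (depth=2)
Step 3: enter scope (depth=3)
Step 4: exit scope (depth=2)
Step 5: enter scope (depth=3)
Step 6: declare d=94 at depth 3
Step 7: enter scope (depth=4)
Step 8: declare e=(read d)=94 at depth 4
Visible at query point: d=94 e=94

Answer: 3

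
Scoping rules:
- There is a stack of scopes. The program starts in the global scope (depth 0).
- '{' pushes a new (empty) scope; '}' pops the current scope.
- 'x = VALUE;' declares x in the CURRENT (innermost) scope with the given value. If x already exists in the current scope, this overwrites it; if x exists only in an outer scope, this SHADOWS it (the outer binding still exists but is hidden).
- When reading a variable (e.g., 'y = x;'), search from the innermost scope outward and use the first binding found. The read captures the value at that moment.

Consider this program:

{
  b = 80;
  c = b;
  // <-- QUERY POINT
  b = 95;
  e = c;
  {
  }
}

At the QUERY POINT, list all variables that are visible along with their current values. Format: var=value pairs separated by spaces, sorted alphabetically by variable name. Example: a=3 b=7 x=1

Step 1: enter scope (depth=1)
Step 2: declare b=80 at depth 1
Step 3: declare c=(read b)=80 at depth 1
Visible at query point: b=80 c=80

Answer: b=80 c=80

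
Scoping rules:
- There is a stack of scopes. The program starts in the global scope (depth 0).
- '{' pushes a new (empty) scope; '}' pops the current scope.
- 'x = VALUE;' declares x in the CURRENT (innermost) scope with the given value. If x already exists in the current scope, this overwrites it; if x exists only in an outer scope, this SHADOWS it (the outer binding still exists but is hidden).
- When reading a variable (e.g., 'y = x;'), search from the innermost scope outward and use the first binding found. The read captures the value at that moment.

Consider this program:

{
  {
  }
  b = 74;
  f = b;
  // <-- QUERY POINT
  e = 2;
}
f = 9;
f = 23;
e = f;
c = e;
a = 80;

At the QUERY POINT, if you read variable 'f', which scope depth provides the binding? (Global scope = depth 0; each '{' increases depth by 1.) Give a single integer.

Answer: 1

Derivation:
Step 1: enter scope (depth=1)
Step 2: enter scope (depth=2)
Step 3: exit scope (depth=1)
Step 4: declare b=74 at depth 1
Step 5: declare f=(read b)=74 at depth 1
Visible at query point: b=74 f=74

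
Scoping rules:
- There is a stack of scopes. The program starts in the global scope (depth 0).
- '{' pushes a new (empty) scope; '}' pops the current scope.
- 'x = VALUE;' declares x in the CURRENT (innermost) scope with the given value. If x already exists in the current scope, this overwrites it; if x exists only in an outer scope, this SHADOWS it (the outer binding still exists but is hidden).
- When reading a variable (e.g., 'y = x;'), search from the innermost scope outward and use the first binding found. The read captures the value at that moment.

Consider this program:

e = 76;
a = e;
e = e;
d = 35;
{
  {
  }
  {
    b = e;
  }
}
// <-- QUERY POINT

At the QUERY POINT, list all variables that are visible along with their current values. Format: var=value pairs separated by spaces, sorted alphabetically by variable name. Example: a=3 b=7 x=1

Step 1: declare e=76 at depth 0
Step 2: declare a=(read e)=76 at depth 0
Step 3: declare e=(read e)=76 at depth 0
Step 4: declare d=35 at depth 0
Step 5: enter scope (depth=1)
Step 6: enter scope (depth=2)
Step 7: exit scope (depth=1)
Step 8: enter scope (depth=2)
Step 9: declare b=(read e)=76 at depth 2
Step 10: exit scope (depth=1)
Step 11: exit scope (depth=0)
Visible at query point: a=76 d=35 e=76

Answer: a=76 d=35 e=76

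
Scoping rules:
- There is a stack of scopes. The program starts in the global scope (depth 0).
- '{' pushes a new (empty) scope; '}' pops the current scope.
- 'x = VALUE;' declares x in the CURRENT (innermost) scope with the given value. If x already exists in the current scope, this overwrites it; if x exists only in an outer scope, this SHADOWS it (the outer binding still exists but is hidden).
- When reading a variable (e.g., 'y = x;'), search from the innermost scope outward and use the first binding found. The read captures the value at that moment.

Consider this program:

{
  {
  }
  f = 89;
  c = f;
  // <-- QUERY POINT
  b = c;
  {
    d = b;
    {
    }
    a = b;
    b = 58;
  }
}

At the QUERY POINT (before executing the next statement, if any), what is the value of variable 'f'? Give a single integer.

Answer: 89

Derivation:
Step 1: enter scope (depth=1)
Step 2: enter scope (depth=2)
Step 3: exit scope (depth=1)
Step 4: declare f=89 at depth 1
Step 5: declare c=(read f)=89 at depth 1
Visible at query point: c=89 f=89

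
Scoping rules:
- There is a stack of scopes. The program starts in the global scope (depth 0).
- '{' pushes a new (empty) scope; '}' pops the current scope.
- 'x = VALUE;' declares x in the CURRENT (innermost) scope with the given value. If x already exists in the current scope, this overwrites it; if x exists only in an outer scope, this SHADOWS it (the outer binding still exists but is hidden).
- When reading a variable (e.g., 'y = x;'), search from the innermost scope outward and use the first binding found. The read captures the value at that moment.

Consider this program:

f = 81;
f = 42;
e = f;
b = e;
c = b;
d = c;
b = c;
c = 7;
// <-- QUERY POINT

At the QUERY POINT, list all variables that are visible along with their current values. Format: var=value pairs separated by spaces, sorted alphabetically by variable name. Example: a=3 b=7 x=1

Step 1: declare f=81 at depth 0
Step 2: declare f=42 at depth 0
Step 3: declare e=(read f)=42 at depth 0
Step 4: declare b=(read e)=42 at depth 0
Step 5: declare c=(read b)=42 at depth 0
Step 6: declare d=(read c)=42 at depth 0
Step 7: declare b=(read c)=42 at depth 0
Step 8: declare c=7 at depth 0
Visible at query point: b=42 c=7 d=42 e=42 f=42

Answer: b=42 c=7 d=42 e=42 f=42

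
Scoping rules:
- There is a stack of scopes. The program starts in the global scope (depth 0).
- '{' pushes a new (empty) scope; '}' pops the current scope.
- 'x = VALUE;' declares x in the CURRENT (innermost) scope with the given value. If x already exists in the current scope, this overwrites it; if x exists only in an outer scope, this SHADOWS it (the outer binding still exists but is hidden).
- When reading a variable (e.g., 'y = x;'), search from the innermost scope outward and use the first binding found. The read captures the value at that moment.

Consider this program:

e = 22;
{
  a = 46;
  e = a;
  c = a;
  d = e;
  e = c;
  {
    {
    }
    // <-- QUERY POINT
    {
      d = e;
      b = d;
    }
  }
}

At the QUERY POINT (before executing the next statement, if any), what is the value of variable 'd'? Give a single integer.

Answer: 46

Derivation:
Step 1: declare e=22 at depth 0
Step 2: enter scope (depth=1)
Step 3: declare a=46 at depth 1
Step 4: declare e=(read a)=46 at depth 1
Step 5: declare c=(read a)=46 at depth 1
Step 6: declare d=(read e)=46 at depth 1
Step 7: declare e=(read c)=46 at depth 1
Step 8: enter scope (depth=2)
Step 9: enter scope (depth=3)
Step 10: exit scope (depth=2)
Visible at query point: a=46 c=46 d=46 e=46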